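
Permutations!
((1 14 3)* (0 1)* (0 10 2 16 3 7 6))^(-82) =[7, 6, 3, 2, 4, 5, 14, 1, 8, 9, 16, 11, 12, 13, 0, 15, 10] =(0 7 1 6 14)(2 3)(10 16)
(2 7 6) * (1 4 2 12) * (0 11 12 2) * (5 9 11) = (0 5 9 11 12 1 4)(2 7 6) = [5, 4, 7, 3, 0, 9, 2, 6, 8, 11, 10, 12, 1]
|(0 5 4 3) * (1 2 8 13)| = |(0 5 4 3)(1 2 8 13)| = 4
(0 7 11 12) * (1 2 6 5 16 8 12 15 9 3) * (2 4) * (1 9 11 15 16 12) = (0 7 15 11 16 8 1 4 2 6 5 12)(3 9) = [7, 4, 6, 9, 2, 12, 5, 15, 1, 3, 10, 16, 0, 13, 14, 11, 8]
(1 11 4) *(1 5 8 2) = (1 11 4 5 8 2) = [0, 11, 1, 3, 5, 8, 6, 7, 2, 9, 10, 4]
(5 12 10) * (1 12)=(1 12 10 5)=[0, 12, 2, 3, 4, 1, 6, 7, 8, 9, 5, 11, 10]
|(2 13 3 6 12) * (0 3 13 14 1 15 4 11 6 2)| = |(0 3 2 14 1 15 4 11 6 12)| = 10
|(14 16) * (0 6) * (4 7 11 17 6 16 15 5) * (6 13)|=11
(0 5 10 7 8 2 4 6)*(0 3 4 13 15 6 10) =(0 5)(2 13 15 6 3 4 10 7 8) =[5, 1, 13, 4, 10, 0, 3, 8, 2, 9, 7, 11, 12, 15, 14, 6]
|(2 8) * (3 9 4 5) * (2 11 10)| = |(2 8 11 10)(3 9 4 5)| = 4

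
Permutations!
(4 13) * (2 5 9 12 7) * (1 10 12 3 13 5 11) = (1 10 12 7 2 11)(3 13 4 5 9) = [0, 10, 11, 13, 5, 9, 6, 2, 8, 3, 12, 1, 7, 4]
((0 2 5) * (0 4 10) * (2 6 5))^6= [6, 1, 2, 3, 10, 4, 5, 7, 8, 9, 0]= (0 6 5 4 10)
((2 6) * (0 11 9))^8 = [9, 1, 2, 3, 4, 5, 6, 7, 8, 11, 10, 0] = (0 9 11)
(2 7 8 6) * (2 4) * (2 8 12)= (2 7 12)(4 8 6)= [0, 1, 7, 3, 8, 5, 4, 12, 6, 9, 10, 11, 2]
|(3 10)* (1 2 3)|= |(1 2 3 10)|= 4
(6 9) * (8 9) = (6 8 9) = [0, 1, 2, 3, 4, 5, 8, 7, 9, 6]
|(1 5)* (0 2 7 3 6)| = 10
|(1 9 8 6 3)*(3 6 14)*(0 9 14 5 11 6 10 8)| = |(0 9)(1 14 3)(5 11 6 10 8)| = 30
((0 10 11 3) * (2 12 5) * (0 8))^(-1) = (0 8 3 11 10)(2 5 12) = [8, 1, 5, 11, 4, 12, 6, 7, 3, 9, 0, 10, 2]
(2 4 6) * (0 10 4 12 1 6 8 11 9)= (0 10 4 8 11 9)(1 6 2 12)= [10, 6, 12, 3, 8, 5, 2, 7, 11, 0, 4, 9, 1]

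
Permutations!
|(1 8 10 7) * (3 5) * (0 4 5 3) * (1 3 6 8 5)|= |(0 4 1 5)(3 6 8 10 7)|= 20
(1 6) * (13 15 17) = (1 6)(13 15 17) = [0, 6, 2, 3, 4, 5, 1, 7, 8, 9, 10, 11, 12, 15, 14, 17, 16, 13]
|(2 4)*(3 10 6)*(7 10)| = |(2 4)(3 7 10 6)| = 4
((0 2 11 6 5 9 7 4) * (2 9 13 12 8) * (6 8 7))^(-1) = (0 4 7 12 13 5 6 9)(2 8 11) = [4, 1, 8, 3, 7, 6, 9, 12, 11, 0, 10, 2, 13, 5]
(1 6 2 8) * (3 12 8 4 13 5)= (1 6 2 4 13 5 3 12 8)= [0, 6, 4, 12, 13, 3, 2, 7, 1, 9, 10, 11, 8, 5]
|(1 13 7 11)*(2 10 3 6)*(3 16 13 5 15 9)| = 12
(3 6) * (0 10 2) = (0 10 2)(3 6) = [10, 1, 0, 6, 4, 5, 3, 7, 8, 9, 2]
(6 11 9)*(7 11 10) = (6 10 7 11 9) = [0, 1, 2, 3, 4, 5, 10, 11, 8, 6, 7, 9]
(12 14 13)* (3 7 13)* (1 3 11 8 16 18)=(1 3 7 13 12 14 11 8 16 18)=[0, 3, 2, 7, 4, 5, 6, 13, 16, 9, 10, 8, 14, 12, 11, 15, 18, 17, 1]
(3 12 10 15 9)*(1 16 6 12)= [0, 16, 2, 1, 4, 5, 12, 7, 8, 3, 15, 11, 10, 13, 14, 9, 6]= (1 16 6 12 10 15 9 3)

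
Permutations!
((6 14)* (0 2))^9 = [2, 1, 0, 3, 4, 5, 14, 7, 8, 9, 10, 11, 12, 13, 6] = (0 2)(6 14)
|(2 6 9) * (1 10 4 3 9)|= |(1 10 4 3 9 2 6)|= 7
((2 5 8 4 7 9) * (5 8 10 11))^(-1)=(2 9 7 4 8)(5 11 10)=[0, 1, 9, 3, 8, 11, 6, 4, 2, 7, 5, 10]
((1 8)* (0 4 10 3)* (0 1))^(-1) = (0 8 1 3 10 4) = [8, 3, 2, 10, 0, 5, 6, 7, 1, 9, 4]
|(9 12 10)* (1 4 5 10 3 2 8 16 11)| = |(1 4 5 10 9 12 3 2 8 16 11)| = 11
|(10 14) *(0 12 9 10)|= |(0 12 9 10 14)|= 5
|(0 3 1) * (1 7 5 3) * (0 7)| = 5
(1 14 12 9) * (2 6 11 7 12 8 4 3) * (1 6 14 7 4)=(1 7 12 9 6 11 4 3 2 14 8)=[0, 7, 14, 2, 3, 5, 11, 12, 1, 6, 10, 4, 9, 13, 8]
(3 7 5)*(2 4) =(2 4)(3 7 5) =[0, 1, 4, 7, 2, 3, 6, 5]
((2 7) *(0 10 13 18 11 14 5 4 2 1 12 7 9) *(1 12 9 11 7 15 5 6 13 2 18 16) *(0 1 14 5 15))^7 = (0 7 4 11 10 12 18 5 2)(1 9)(6 14 16 13) = [7, 9, 0, 3, 11, 2, 14, 4, 8, 1, 12, 10, 18, 6, 16, 15, 13, 17, 5]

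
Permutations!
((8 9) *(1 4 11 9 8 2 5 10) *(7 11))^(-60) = (1 9)(2 4)(5 7)(10 11) = [0, 9, 4, 3, 2, 7, 6, 5, 8, 1, 11, 10]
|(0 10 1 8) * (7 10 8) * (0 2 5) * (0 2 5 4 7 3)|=|(0 8 5 2 4 7 10 1 3)|=9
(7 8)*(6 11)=(6 11)(7 8)=[0, 1, 2, 3, 4, 5, 11, 8, 7, 9, 10, 6]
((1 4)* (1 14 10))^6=(1 14)(4 10)=[0, 14, 2, 3, 10, 5, 6, 7, 8, 9, 4, 11, 12, 13, 1]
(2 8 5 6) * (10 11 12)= (2 8 5 6)(10 11 12)= [0, 1, 8, 3, 4, 6, 2, 7, 5, 9, 11, 12, 10]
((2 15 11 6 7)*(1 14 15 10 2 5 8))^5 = (1 7 15 8 6 14 5 11)(2 10) = [0, 7, 10, 3, 4, 11, 14, 15, 6, 9, 2, 1, 12, 13, 5, 8]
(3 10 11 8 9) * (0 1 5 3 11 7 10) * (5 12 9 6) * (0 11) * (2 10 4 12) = (0 1 2 10 7 4 12 9)(3 11 8 6 5) = [1, 2, 10, 11, 12, 3, 5, 4, 6, 0, 7, 8, 9]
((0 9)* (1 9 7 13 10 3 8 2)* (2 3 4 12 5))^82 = (0 13 4 5 1)(2 9 7 10 12) = [13, 0, 9, 3, 5, 1, 6, 10, 8, 7, 12, 11, 2, 4]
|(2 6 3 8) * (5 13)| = 4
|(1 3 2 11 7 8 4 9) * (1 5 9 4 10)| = 14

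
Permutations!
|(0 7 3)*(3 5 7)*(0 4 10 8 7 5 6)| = 7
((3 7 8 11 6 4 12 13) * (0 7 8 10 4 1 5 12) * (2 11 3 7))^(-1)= (0 4 10 7 13 12 5 1 6 11 2)(3 8)= [4, 6, 0, 8, 10, 1, 11, 13, 3, 9, 7, 2, 5, 12]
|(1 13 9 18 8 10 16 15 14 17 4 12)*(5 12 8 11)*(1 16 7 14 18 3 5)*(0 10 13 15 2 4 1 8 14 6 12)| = 19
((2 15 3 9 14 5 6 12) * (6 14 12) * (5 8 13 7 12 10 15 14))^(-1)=(2 12 7 13 8 14)(3 15 10 9)=[0, 1, 12, 15, 4, 5, 6, 13, 14, 3, 9, 11, 7, 8, 2, 10]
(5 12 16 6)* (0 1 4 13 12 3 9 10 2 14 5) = (0 1 4 13 12 16 6)(2 14 5 3 9 10) = [1, 4, 14, 9, 13, 3, 0, 7, 8, 10, 2, 11, 16, 12, 5, 15, 6]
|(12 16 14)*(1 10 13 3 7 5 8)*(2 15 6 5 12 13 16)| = |(1 10 16 14 13 3 7 12 2 15 6 5 8)| = 13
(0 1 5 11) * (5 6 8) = [1, 6, 2, 3, 4, 11, 8, 7, 5, 9, 10, 0] = (0 1 6 8 5 11)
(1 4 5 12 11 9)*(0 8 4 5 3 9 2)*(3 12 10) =[8, 5, 0, 9, 12, 10, 6, 7, 4, 1, 3, 2, 11] =(0 8 4 12 11 2)(1 5 10 3 9)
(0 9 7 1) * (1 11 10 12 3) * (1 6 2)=[9, 0, 1, 6, 4, 5, 2, 11, 8, 7, 12, 10, 3]=(0 9 7 11 10 12 3 6 2 1)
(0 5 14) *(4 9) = [5, 1, 2, 3, 9, 14, 6, 7, 8, 4, 10, 11, 12, 13, 0] = (0 5 14)(4 9)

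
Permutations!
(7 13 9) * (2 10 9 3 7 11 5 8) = [0, 1, 10, 7, 4, 8, 6, 13, 2, 11, 9, 5, 12, 3] = (2 10 9 11 5 8)(3 7 13)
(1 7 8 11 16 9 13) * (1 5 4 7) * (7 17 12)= (4 17 12 7 8 11 16 9 13 5)= [0, 1, 2, 3, 17, 4, 6, 8, 11, 13, 10, 16, 7, 5, 14, 15, 9, 12]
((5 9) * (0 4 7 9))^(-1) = [5, 1, 2, 3, 0, 9, 6, 4, 8, 7] = (0 5 9 7 4)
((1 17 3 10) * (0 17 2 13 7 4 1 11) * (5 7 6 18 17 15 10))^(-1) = [11, 4, 1, 17, 7, 3, 13, 5, 8, 9, 15, 10, 12, 2, 14, 0, 16, 18, 6] = (0 11 10 15)(1 4 7 5 3 17 18 6 13 2)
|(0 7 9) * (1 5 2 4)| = 12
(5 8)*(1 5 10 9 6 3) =(1 5 8 10 9 6 3) =[0, 5, 2, 1, 4, 8, 3, 7, 10, 6, 9]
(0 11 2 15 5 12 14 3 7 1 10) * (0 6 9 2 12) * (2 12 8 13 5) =(0 11 8 13 5)(1 10 6 9 12 14 3 7)(2 15) =[11, 10, 15, 7, 4, 0, 9, 1, 13, 12, 6, 8, 14, 5, 3, 2]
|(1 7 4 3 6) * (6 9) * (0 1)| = |(0 1 7 4 3 9 6)| = 7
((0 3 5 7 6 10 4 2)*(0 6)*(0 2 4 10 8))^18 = (10)(0 2 3 6 5 8 7) = [2, 1, 3, 6, 4, 8, 5, 0, 7, 9, 10]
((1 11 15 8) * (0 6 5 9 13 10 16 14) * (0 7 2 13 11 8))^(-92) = (0 11 5)(2 14 10)(6 15 9)(7 16 13) = [11, 1, 14, 3, 4, 0, 15, 16, 8, 6, 2, 5, 12, 7, 10, 9, 13]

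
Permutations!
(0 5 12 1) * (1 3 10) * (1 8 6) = (0 5 12 3 10 8 6 1) = [5, 0, 2, 10, 4, 12, 1, 7, 6, 9, 8, 11, 3]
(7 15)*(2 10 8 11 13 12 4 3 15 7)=(2 10 8 11 13 12 4 3 15)=[0, 1, 10, 15, 3, 5, 6, 7, 11, 9, 8, 13, 4, 12, 14, 2]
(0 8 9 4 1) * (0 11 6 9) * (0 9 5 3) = [8, 11, 2, 0, 1, 3, 5, 7, 9, 4, 10, 6] = (0 8 9 4 1 11 6 5 3)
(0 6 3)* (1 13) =(0 6 3)(1 13) =[6, 13, 2, 0, 4, 5, 3, 7, 8, 9, 10, 11, 12, 1]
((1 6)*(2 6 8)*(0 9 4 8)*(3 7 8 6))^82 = (0 4 1 9 6)(2 7)(3 8) = [4, 9, 7, 8, 1, 5, 0, 2, 3, 6]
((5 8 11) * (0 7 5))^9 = (0 11 8 5 7) = [11, 1, 2, 3, 4, 7, 6, 0, 5, 9, 10, 8]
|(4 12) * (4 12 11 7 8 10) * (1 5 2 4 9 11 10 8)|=|(12)(1 5 2 4 10 9 11 7)|=8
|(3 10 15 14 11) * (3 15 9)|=|(3 10 9)(11 15 14)|=3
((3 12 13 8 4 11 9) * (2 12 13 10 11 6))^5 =[0, 1, 3, 2, 11, 5, 9, 7, 10, 6, 8, 4, 13, 12] =(2 3)(4 11)(6 9)(8 10)(12 13)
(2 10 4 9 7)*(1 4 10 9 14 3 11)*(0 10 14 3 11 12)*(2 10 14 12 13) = (0 14 11 1 4 3 13 2 9 7 10 12) = [14, 4, 9, 13, 3, 5, 6, 10, 8, 7, 12, 1, 0, 2, 11]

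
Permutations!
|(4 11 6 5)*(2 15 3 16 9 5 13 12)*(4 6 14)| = 9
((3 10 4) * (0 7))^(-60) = (10) = [0, 1, 2, 3, 4, 5, 6, 7, 8, 9, 10]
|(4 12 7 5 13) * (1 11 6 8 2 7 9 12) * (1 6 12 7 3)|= 12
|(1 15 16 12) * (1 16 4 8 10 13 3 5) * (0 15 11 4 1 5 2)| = 10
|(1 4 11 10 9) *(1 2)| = |(1 4 11 10 9 2)| = 6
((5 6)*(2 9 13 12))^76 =(13) =[0, 1, 2, 3, 4, 5, 6, 7, 8, 9, 10, 11, 12, 13]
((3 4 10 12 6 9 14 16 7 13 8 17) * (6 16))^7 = (3 8 7 12 4 17 13 16 10)(6 9 14) = [0, 1, 2, 8, 17, 5, 9, 12, 7, 14, 3, 11, 4, 16, 6, 15, 10, 13]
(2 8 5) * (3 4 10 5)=(2 8 3 4 10 5)=[0, 1, 8, 4, 10, 2, 6, 7, 3, 9, 5]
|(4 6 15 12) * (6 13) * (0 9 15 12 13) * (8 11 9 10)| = 10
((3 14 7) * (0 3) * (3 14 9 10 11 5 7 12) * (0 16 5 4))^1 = (0 14 12 3 9 10 11 4)(5 7 16) = [14, 1, 2, 9, 0, 7, 6, 16, 8, 10, 11, 4, 3, 13, 12, 15, 5]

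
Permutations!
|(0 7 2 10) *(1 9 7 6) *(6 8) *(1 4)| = 9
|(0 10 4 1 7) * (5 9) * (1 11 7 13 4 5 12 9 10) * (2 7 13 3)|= |(0 1 3 2 7)(4 11 13)(5 10)(9 12)|= 30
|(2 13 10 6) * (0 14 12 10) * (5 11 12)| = |(0 14 5 11 12 10 6 2 13)| = 9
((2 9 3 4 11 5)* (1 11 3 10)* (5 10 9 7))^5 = (1 10 11)(2 5 7)(3 4) = [0, 10, 5, 4, 3, 7, 6, 2, 8, 9, 11, 1]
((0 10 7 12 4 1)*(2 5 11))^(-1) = [1, 4, 11, 3, 12, 2, 6, 10, 8, 9, 0, 5, 7] = (0 1 4 12 7 10)(2 11 5)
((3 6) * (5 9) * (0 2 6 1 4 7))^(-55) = (0 2 6 3 1 4 7)(5 9) = [2, 4, 6, 1, 7, 9, 3, 0, 8, 5]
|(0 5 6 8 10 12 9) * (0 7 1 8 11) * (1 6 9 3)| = |(0 5 9 7 6 11)(1 8 10 12 3)| = 30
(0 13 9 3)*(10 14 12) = (0 13 9 3)(10 14 12) = [13, 1, 2, 0, 4, 5, 6, 7, 8, 3, 14, 11, 10, 9, 12]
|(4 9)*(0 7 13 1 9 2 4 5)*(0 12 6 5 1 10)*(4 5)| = 20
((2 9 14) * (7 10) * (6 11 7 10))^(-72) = (14) = [0, 1, 2, 3, 4, 5, 6, 7, 8, 9, 10, 11, 12, 13, 14]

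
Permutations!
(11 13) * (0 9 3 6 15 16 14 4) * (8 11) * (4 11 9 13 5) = (0 13 8 9 3 6 15 16 14 11 5 4) = [13, 1, 2, 6, 0, 4, 15, 7, 9, 3, 10, 5, 12, 8, 11, 16, 14]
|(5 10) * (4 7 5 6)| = |(4 7 5 10 6)| = 5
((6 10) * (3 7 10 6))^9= [0, 1, 2, 3, 4, 5, 6, 7, 8, 9, 10]= (10)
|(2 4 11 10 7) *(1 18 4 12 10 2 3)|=9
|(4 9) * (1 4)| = |(1 4 9)| = 3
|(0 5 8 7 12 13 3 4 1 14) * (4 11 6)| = 12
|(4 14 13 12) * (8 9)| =4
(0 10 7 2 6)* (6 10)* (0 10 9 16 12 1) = (0 6 10 7 2 9 16 12 1) = [6, 0, 9, 3, 4, 5, 10, 2, 8, 16, 7, 11, 1, 13, 14, 15, 12]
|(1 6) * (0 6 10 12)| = 5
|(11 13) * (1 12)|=|(1 12)(11 13)|=2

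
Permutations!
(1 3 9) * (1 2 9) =(1 3)(2 9) =[0, 3, 9, 1, 4, 5, 6, 7, 8, 2]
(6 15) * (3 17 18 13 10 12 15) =(3 17 18 13 10 12 15 6) =[0, 1, 2, 17, 4, 5, 3, 7, 8, 9, 12, 11, 15, 10, 14, 6, 16, 18, 13]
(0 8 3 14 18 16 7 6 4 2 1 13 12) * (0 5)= (0 8 3 14 18 16 7 6 4 2 1 13 12 5)= [8, 13, 1, 14, 2, 0, 4, 6, 3, 9, 10, 11, 5, 12, 18, 15, 7, 17, 16]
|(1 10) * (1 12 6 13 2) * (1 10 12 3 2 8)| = |(1 12 6 13 8)(2 10 3)| = 15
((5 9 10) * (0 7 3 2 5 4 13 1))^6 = (0 10 3 13 5)(1 9 7 4 2) = [10, 9, 1, 13, 2, 0, 6, 4, 8, 7, 3, 11, 12, 5]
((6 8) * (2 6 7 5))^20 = [0, 1, 2, 3, 4, 5, 6, 7, 8] = (8)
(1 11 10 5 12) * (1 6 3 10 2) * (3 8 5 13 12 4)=(1 11 2)(3 10 13 12 6 8 5 4)=[0, 11, 1, 10, 3, 4, 8, 7, 5, 9, 13, 2, 6, 12]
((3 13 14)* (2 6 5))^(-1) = [0, 1, 5, 14, 4, 6, 2, 7, 8, 9, 10, 11, 12, 3, 13] = (2 5 6)(3 14 13)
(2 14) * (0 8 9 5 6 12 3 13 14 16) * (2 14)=(0 8 9 5 6 12 3 13 2 16)=[8, 1, 16, 13, 4, 6, 12, 7, 9, 5, 10, 11, 3, 2, 14, 15, 0]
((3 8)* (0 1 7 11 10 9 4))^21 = (11)(3 8) = [0, 1, 2, 8, 4, 5, 6, 7, 3, 9, 10, 11]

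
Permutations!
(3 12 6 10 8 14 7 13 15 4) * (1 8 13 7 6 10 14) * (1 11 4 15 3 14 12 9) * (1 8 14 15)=(1 14 6 12 10 13 3 9 8 11 4 15)=[0, 14, 2, 9, 15, 5, 12, 7, 11, 8, 13, 4, 10, 3, 6, 1]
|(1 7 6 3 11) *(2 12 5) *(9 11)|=6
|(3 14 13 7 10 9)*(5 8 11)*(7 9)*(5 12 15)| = 20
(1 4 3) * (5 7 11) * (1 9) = (1 4 3 9)(5 7 11) = [0, 4, 2, 9, 3, 7, 6, 11, 8, 1, 10, 5]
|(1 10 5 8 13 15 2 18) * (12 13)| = 9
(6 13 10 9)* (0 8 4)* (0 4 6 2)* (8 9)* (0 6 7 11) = (0 9 2 6 13 10 8 7 11) = [9, 1, 6, 3, 4, 5, 13, 11, 7, 2, 8, 0, 12, 10]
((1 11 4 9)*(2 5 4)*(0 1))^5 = (0 4 2 1 9 5 11) = [4, 9, 1, 3, 2, 11, 6, 7, 8, 5, 10, 0]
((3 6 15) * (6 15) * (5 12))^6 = (15) = [0, 1, 2, 3, 4, 5, 6, 7, 8, 9, 10, 11, 12, 13, 14, 15]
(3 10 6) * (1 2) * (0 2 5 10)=(0 2 1 5 10 6 3)=[2, 5, 1, 0, 4, 10, 3, 7, 8, 9, 6]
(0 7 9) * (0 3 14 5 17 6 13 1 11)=(0 7 9 3 14 5 17 6 13 1 11)=[7, 11, 2, 14, 4, 17, 13, 9, 8, 3, 10, 0, 12, 1, 5, 15, 16, 6]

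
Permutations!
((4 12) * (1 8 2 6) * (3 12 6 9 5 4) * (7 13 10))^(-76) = (1 8 2 9 5 4 6)(7 10 13) = [0, 8, 9, 3, 6, 4, 1, 10, 2, 5, 13, 11, 12, 7]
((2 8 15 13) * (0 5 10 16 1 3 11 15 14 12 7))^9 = (0 2 1 7 13 16 12 15 10 14 11 5 8 3) = [2, 7, 1, 0, 4, 8, 6, 13, 3, 9, 14, 5, 15, 16, 11, 10, 12]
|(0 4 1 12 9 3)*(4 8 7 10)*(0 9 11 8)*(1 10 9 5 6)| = 18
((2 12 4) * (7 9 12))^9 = (2 4 12 9 7) = [0, 1, 4, 3, 12, 5, 6, 2, 8, 7, 10, 11, 9]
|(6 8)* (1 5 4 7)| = |(1 5 4 7)(6 8)| = 4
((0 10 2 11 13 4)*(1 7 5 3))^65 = (0 4 13 11 2 10)(1 7 5 3) = [4, 7, 10, 1, 13, 3, 6, 5, 8, 9, 0, 2, 12, 11]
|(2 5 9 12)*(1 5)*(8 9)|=|(1 5 8 9 12 2)|=6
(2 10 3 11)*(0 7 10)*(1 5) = (0 7 10 3 11 2)(1 5) = [7, 5, 0, 11, 4, 1, 6, 10, 8, 9, 3, 2]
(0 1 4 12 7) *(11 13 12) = (0 1 4 11 13 12 7) = [1, 4, 2, 3, 11, 5, 6, 0, 8, 9, 10, 13, 7, 12]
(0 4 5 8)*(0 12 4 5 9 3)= (0 5 8 12 4 9 3)= [5, 1, 2, 0, 9, 8, 6, 7, 12, 3, 10, 11, 4]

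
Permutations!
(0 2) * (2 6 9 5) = [6, 1, 0, 3, 4, 2, 9, 7, 8, 5] = (0 6 9 5 2)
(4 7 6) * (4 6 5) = (4 7 5) = [0, 1, 2, 3, 7, 4, 6, 5]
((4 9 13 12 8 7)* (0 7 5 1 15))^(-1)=(0 15 1 5 8 12 13 9 4 7)=[15, 5, 2, 3, 7, 8, 6, 0, 12, 4, 10, 11, 13, 9, 14, 1]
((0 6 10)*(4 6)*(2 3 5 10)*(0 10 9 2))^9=(10)(2 3 5 9)=[0, 1, 3, 5, 4, 9, 6, 7, 8, 2, 10]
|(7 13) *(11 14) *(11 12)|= |(7 13)(11 14 12)|= 6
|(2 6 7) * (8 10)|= |(2 6 7)(8 10)|= 6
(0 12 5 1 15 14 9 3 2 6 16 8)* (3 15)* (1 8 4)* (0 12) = [0, 3, 6, 2, 1, 8, 16, 7, 12, 15, 10, 11, 5, 13, 9, 14, 4] = (1 3 2 6 16 4)(5 8 12)(9 15 14)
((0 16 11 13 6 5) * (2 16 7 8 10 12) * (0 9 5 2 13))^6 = (0 6 8 16 12)(2 10 11 13 7) = [6, 1, 10, 3, 4, 5, 8, 2, 16, 9, 11, 13, 0, 7, 14, 15, 12]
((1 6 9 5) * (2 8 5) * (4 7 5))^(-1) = [0, 5, 9, 3, 8, 7, 1, 4, 2, 6] = (1 5 7 4 8 2 9 6)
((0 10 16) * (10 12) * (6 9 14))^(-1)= (0 16 10 12)(6 14 9)= [16, 1, 2, 3, 4, 5, 14, 7, 8, 6, 12, 11, 0, 13, 9, 15, 10]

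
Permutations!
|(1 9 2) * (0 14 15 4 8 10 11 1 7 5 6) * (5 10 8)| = |(0 14 15 4 5 6)(1 9 2 7 10 11)| = 6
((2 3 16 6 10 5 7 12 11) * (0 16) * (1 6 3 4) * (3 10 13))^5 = (0 12 6 10 2 3 7 1 16 11 13 5 4) = [12, 16, 3, 7, 0, 4, 10, 1, 8, 9, 2, 13, 6, 5, 14, 15, 11]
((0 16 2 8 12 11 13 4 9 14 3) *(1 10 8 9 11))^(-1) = [3, 12, 16, 14, 13, 5, 6, 7, 10, 2, 1, 4, 8, 11, 9, 15, 0] = (0 3 14 9 2 16)(1 12 8 10)(4 13 11)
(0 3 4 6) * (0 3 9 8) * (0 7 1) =(0 9 8 7 1)(3 4 6) =[9, 0, 2, 4, 6, 5, 3, 1, 7, 8]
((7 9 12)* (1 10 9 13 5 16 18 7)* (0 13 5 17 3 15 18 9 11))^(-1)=(0 11 10 1 12 9 16 5 7 18 15 3 17 13)=[11, 12, 2, 17, 4, 7, 6, 18, 8, 16, 1, 10, 9, 0, 14, 3, 5, 13, 15]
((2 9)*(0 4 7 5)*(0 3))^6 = (9)(0 4 7 5 3) = [4, 1, 2, 0, 7, 3, 6, 5, 8, 9]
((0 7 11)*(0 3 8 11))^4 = (3 8 11) = [0, 1, 2, 8, 4, 5, 6, 7, 11, 9, 10, 3]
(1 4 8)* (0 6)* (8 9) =(0 6)(1 4 9 8) =[6, 4, 2, 3, 9, 5, 0, 7, 1, 8]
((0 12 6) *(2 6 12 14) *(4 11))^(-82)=[2, 1, 0, 3, 4, 5, 14, 7, 8, 9, 10, 11, 12, 13, 6]=(0 2)(6 14)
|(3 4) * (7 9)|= |(3 4)(7 9)|= 2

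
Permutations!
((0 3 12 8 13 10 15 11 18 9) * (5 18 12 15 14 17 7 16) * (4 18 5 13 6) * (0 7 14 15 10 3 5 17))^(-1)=[14, 1, 2, 13, 6, 0, 8, 9, 12, 18, 3, 15, 11, 16, 17, 10, 7, 5, 4]=(0 14 17 5)(3 13 16 7 9 18 4 6 8 12 11 15 10)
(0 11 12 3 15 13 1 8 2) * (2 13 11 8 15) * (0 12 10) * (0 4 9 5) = (0 8 13 1 15 11 10 4 9 5)(2 12 3) = [8, 15, 12, 2, 9, 0, 6, 7, 13, 5, 4, 10, 3, 1, 14, 11]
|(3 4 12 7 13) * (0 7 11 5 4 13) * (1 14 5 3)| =|(0 7)(1 14 5 4 12 11 3 13)| =8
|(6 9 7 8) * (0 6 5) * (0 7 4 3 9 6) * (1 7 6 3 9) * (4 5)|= 8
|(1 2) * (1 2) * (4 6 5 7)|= 4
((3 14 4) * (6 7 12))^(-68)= [0, 1, 2, 14, 3, 5, 7, 12, 8, 9, 10, 11, 6, 13, 4]= (3 14 4)(6 7 12)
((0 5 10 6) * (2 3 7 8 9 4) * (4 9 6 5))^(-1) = [6, 1, 4, 2, 0, 10, 8, 3, 7, 9, 5] = (0 6 8 7 3 2 4)(5 10)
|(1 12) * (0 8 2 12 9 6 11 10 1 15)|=5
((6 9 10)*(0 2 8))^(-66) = (10) = [0, 1, 2, 3, 4, 5, 6, 7, 8, 9, 10]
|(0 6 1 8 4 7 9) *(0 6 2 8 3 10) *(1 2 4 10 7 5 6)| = 28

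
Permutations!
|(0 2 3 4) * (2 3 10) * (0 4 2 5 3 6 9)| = 12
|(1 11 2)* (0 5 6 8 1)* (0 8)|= |(0 5 6)(1 11 2 8)|= 12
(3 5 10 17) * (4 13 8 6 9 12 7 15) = (3 5 10 17)(4 13 8 6 9 12 7 15) = [0, 1, 2, 5, 13, 10, 9, 15, 6, 12, 17, 11, 7, 8, 14, 4, 16, 3]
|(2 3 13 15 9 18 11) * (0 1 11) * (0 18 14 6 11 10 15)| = |(18)(0 1 10 15 9 14 6 11 2 3 13)| = 11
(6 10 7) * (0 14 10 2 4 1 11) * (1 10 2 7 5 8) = [14, 11, 4, 3, 10, 8, 7, 6, 1, 9, 5, 0, 12, 13, 2] = (0 14 2 4 10 5 8 1 11)(6 7)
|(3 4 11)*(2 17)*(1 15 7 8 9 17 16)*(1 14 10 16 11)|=30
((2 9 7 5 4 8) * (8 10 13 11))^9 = (13) = [0, 1, 2, 3, 4, 5, 6, 7, 8, 9, 10, 11, 12, 13]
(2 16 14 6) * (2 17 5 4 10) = (2 16 14 6 17 5 4 10) = [0, 1, 16, 3, 10, 4, 17, 7, 8, 9, 2, 11, 12, 13, 6, 15, 14, 5]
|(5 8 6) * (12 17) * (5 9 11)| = 10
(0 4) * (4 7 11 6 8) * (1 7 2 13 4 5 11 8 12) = (0 2 13 4)(1 7 8 5 11 6 12) = [2, 7, 13, 3, 0, 11, 12, 8, 5, 9, 10, 6, 1, 4]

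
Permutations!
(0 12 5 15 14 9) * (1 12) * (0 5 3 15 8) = [1, 12, 2, 15, 4, 8, 6, 7, 0, 5, 10, 11, 3, 13, 9, 14] = (0 1 12 3 15 14 9 5 8)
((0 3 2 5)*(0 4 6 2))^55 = (0 3)(2 6 4 5) = [3, 1, 6, 0, 5, 2, 4]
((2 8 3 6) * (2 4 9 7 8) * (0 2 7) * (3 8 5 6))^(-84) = [0, 1, 2, 3, 4, 5, 6, 7, 8, 9] = (9)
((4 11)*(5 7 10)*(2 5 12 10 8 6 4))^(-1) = [0, 1, 11, 3, 6, 2, 8, 5, 7, 9, 12, 4, 10] = (2 11 4 6 8 7 5)(10 12)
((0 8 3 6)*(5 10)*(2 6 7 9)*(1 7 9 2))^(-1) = [6, 9, 7, 8, 4, 10, 2, 1, 0, 3, 5] = (0 6 2 7 1 9 3 8)(5 10)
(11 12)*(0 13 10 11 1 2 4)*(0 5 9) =(0 13 10 11 12 1 2 4 5 9) =[13, 2, 4, 3, 5, 9, 6, 7, 8, 0, 11, 12, 1, 10]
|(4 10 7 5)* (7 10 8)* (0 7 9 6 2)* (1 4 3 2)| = 5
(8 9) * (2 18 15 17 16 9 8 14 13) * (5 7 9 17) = (2 18 15 5 7 9 14 13)(16 17) = [0, 1, 18, 3, 4, 7, 6, 9, 8, 14, 10, 11, 12, 2, 13, 5, 17, 16, 15]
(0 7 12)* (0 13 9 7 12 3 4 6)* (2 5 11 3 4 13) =(0 12 2 5 11 3 13 9 7 4 6) =[12, 1, 5, 13, 6, 11, 0, 4, 8, 7, 10, 3, 2, 9]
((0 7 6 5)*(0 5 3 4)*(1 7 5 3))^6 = (7)(0 3)(4 5) = [3, 1, 2, 0, 5, 4, 6, 7]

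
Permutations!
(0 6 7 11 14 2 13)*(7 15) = (0 6 15 7 11 14 2 13) = [6, 1, 13, 3, 4, 5, 15, 11, 8, 9, 10, 14, 12, 0, 2, 7]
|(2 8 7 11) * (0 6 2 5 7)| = |(0 6 2 8)(5 7 11)| = 12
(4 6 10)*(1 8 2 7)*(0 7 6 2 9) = (0 7 1 8 9)(2 6 10 4) = [7, 8, 6, 3, 2, 5, 10, 1, 9, 0, 4]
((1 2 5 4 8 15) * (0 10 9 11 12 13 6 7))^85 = (0 13 9 7 12 10 6 11)(1 2 5 4 8 15) = [13, 2, 5, 3, 8, 4, 11, 12, 15, 7, 6, 0, 10, 9, 14, 1]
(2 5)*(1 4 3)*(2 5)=(5)(1 4 3)=[0, 4, 2, 1, 3, 5]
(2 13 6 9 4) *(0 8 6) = (0 8 6 9 4 2 13) = [8, 1, 13, 3, 2, 5, 9, 7, 6, 4, 10, 11, 12, 0]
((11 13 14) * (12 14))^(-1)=(11 14 12 13)=[0, 1, 2, 3, 4, 5, 6, 7, 8, 9, 10, 14, 13, 11, 12]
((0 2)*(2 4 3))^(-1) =(0 2 3 4) =[2, 1, 3, 4, 0]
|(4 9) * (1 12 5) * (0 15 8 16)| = |(0 15 8 16)(1 12 5)(4 9)| = 12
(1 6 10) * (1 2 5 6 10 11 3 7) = (1 10 2 5 6 11 3 7) = [0, 10, 5, 7, 4, 6, 11, 1, 8, 9, 2, 3]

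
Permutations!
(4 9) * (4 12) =(4 9 12) =[0, 1, 2, 3, 9, 5, 6, 7, 8, 12, 10, 11, 4]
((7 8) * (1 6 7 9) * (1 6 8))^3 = (1 6 8 7 9) = [0, 6, 2, 3, 4, 5, 8, 9, 7, 1]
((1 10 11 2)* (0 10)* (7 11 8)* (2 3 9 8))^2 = (0 2)(1 10)(3 8 11 9 7) = [2, 10, 0, 8, 4, 5, 6, 3, 11, 7, 1, 9]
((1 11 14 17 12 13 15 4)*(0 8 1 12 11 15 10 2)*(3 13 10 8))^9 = (17)(0 2 10 12 4 15 1 8 13 3) = [2, 8, 10, 0, 15, 5, 6, 7, 13, 9, 12, 11, 4, 3, 14, 1, 16, 17]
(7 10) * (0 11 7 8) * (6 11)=(0 6 11 7 10 8)=[6, 1, 2, 3, 4, 5, 11, 10, 0, 9, 8, 7]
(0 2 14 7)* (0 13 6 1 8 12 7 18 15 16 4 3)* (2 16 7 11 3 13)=[16, 8, 14, 0, 13, 5, 1, 2, 12, 9, 10, 3, 11, 6, 18, 7, 4, 17, 15]=(0 16 4 13 6 1 8 12 11 3)(2 14 18 15 7)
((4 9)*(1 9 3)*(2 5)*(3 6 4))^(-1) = (1 3 9)(2 5)(4 6) = [0, 3, 5, 9, 6, 2, 4, 7, 8, 1]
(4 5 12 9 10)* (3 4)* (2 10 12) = [0, 1, 10, 4, 5, 2, 6, 7, 8, 12, 3, 11, 9] = (2 10 3 4 5)(9 12)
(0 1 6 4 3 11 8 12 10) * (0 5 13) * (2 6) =[1, 2, 6, 11, 3, 13, 4, 7, 12, 9, 5, 8, 10, 0] =(0 1 2 6 4 3 11 8 12 10 5 13)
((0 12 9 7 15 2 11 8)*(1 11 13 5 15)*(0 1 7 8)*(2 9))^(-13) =(0 8 5 12 1 15 2 11 9 13) =[8, 15, 11, 3, 4, 12, 6, 7, 5, 13, 10, 9, 1, 0, 14, 2]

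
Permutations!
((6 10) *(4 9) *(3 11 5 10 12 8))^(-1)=(3 8 12 6 10 5 11)(4 9)=[0, 1, 2, 8, 9, 11, 10, 7, 12, 4, 5, 3, 6]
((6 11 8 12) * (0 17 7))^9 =[0, 1, 2, 3, 4, 5, 11, 7, 12, 9, 10, 8, 6, 13, 14, 15, 16, 17] =(17)(6 11 8 12)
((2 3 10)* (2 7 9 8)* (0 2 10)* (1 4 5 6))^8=(10)(0 3 2)=[3, 1, 0, 2, 4, 5, 6, 7, 8, 9, 10]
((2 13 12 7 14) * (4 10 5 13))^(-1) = (2 14 7 12 13 5 10 4) = [0, 1, 14, 3, 2, 10, 6, 12, 8, 9, 4, 11, 13, 5, 7]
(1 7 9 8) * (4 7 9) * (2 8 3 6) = (1 9 3 6 2 8)(4 7) = [0, 9, 8, 6, 7, 5, 2, 4, 1, 3]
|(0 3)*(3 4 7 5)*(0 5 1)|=|(0 4 7 1)(3 5)|=4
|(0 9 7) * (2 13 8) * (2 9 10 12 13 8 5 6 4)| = |(0 10 12 13 5 6 4 2 8 9 7)| = 11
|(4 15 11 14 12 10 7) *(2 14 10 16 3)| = 5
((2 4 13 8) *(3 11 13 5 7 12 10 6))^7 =(2 3 7 8 6 5 13 10 4 11 12) =[0, 1, 3, 7, 11, 13, 5, 8, 6, 9, 4, 12, 2, 10]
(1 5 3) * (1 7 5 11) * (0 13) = (0 13)(1 11)(3 7 5) = [13, 11, 2, 7, 4, 3, 6, 5, 8, 9, 10, 1, 12, 0]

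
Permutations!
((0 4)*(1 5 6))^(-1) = (0 4)(1 6 5) = [4, 6, 2, 3, 0, 1, 5]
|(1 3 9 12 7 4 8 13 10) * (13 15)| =10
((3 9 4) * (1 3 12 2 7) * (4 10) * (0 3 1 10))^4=(0 3 9)(2 12 4 10 7)=[3, 1, 12, 9, 10, 5, 6, 2, 8, 0, 7, 11, 4]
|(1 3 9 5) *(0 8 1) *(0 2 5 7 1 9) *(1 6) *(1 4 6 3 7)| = |(0 8 9 1 7 3)(2 5)(4 6)| = 6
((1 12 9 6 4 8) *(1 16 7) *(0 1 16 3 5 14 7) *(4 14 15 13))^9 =(0 1 12 9 6 14 7 16)(3 13)(4 5)(8 15) =[1, 12, 2, 13, 5, 4, 14, 16, 15, 6, 10, 11, 9, 3, 7, 8, 0]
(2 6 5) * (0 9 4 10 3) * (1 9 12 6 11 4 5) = (0 12 6 1 9 5 2 11 4 10 3) = [12, 9, 11, 0, 10, 2, 1, 7, 8, 5, 3, 4, 6]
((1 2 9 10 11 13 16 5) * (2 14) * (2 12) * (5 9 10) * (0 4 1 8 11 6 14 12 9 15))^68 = (0 9 4 5 1 8 12 11 2 13 10 16 6 15 14) = [9, 8, 13, 3, 5, 1, 15, 7, 12, 4, 16, 2, 11, 10, 0, 14, 6]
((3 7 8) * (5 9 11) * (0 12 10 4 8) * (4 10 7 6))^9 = (12)(3 6 4 8) = [0, 1, 2, 6, 8, 5, 4, 7, 3, 9, 10, 11, 12]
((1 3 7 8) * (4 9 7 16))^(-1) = [0, 8, 2, 1, 16, 5, 6, 9, 7, 4, 10, 11, 12, 13, 14, 15, 3] = (1 8 7 9 4 16 3)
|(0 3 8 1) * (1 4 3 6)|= |(0 6 1)(3 8 4)|= 3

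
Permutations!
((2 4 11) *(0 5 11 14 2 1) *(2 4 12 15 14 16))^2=[11, 5, 15, 3, 2, 1, 6, 7, 8, 9, 10, 0, 14, 13, 16, 4, 12]=(0 11)(1 5)(2 15 4)(12 14 16)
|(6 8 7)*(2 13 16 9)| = 12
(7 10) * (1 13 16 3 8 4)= (1 13 16 3 8 4)(7 10)= [0, 13, 2, 8, 1, 5, 6, 10, 4, 9, 7, 11, 12, 16, 14, 15, 3]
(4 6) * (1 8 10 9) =(1 8 10 9)(4 6) =[0, 8, 2, 3, 6, 5, 4, 7, 10, 1, 9]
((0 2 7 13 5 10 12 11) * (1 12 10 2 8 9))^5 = (0 11 12 1 9 8)(2 7 13 5) = [11, 9, 7, 3, 4, 2, 6, 13, 0, 8, 10, 12, 1, 5]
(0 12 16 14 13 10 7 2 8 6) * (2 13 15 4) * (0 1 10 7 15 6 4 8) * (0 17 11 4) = [12, 10, 17, 3, 2, 5, 1, 13, 0, 9, 15, 4, 16, 7, 6, 8, 14, 11] = (0 12 16 14 6 1 10 15 8)(2 17 11 4)(7 13)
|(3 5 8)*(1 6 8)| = 5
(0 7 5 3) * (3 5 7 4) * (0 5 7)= (0 4 3 5 7)= [4, 1, 2, 5, 3, 7, 6, 0]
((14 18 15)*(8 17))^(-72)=(18)=[0, 1, 2, 3, 4, 5, 6, 7, 8, 9, 10, 11, 12, 13, 14, 15, 16, 17, 18]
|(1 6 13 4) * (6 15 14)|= 6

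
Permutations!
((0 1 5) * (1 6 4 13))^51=[13, 6, 2, 3, 5, 4, 1, 7, 8, 9, 10, 11, 12, 0]=(0 13)(1 6)(4 5)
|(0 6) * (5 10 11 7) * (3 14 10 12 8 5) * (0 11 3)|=|(0 6 11 7)(3 14 10)(5 12 8)|=12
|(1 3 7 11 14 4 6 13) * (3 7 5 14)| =|(1 7 11 3 5 14 4 6 13)| =9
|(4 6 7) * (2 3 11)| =3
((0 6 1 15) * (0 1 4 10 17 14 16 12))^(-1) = (0 12 16 14 17 10 4 6)(1 15) = [12, 15, 2, 3, 6, 5, 0, 7, 8, 9, 4, 11, 16, 13, 17, 1, 14, 10]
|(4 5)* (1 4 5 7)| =|(1 4 7)| =3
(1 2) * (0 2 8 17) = (0 2 1 8 17) = [2, 8, 1, 3, 4, 5, 6, 7, 17, 9, 10, 11, 12, 13, 14, 15, 16, 0]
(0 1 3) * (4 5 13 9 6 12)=(0 1 3)(4 5 13 9 6 12)=[1, 3, 2, 0, 5, 13, 12, 7, 8, 6, 10, 11, 4, 9]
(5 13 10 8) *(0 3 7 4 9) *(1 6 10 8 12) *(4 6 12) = (0 3 7 6 10 4 9)(1 12)(5 13 8) = [3, 12, 2, 7, 9, 13, 10, 6, 5, 0, 4, 11, 1, 8]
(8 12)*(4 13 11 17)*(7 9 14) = (4 13 11 17)(7 9 14)(8 12) = [0, 1, 2, 3, 13, 5, 6, 9, 12, 14, 10, 17, 8, 11, 7, 15, 16, 4]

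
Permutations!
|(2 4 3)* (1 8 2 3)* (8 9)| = 5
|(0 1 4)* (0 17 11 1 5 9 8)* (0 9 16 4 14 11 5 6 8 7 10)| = 12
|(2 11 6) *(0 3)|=|(0 3)(2 11 6)|=6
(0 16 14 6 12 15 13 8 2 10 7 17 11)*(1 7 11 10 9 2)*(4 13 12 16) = (0 4 13 8 1 7 17 10 11)(2 9)(6 16 14)(12 15) = [4, 7, 9, 3, 13, 5, 16, 17, 1, 2, 11, 0, 15, 8, 6, 12, 14, 10]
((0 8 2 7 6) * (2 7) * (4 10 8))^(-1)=(0 6 7 8 10 4)=[6, 1, 2, 3, 0, 5, 7, 8, 10, 9, 4]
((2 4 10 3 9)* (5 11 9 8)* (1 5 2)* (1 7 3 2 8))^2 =(1 11 7)(2 10 4)(3 5 9) =[0, 11, 10, 5, 2, 9, 6, 1, 8, 3, 4, 7]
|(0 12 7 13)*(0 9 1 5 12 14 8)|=6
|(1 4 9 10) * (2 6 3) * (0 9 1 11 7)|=|(0 9 10 11 7)(1 4)(2 6 3)|=30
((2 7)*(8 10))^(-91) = (2 7)(8 10) = [0, 1, 7, 3, 4, 5, 6, 2, 10, 9, 8]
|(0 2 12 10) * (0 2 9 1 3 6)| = 15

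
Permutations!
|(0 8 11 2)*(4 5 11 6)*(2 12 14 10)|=|(0 8 6 4 5 11 12 14 10 2)|=10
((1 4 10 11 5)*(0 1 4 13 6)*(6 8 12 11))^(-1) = [6, 0, 2, 3, 5, 11, 10, 7, 13, 9, 4, 12, 8, 1] = (0 6 10 4 5 11 12 8 13 1)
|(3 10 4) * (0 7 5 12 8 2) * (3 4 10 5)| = 7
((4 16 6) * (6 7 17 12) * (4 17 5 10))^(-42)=(17)(4 5 16 10 7)=[0, 1, 2, 3, 5, 16, 6, 4, 8, 9, 7, 11, 12, 13, 14, 15, 10, 17]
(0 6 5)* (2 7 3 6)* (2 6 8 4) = (0 6 5)(2 7 3 8 4) = [6, 1, 7, 8, 2, 0, 5, 3, 4]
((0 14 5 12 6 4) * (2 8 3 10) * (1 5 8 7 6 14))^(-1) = (0 4 6 7 2 10 3 8 14 12 5 1) = [4, 0, 10, 8, 6, 1, 7, 2, 14, 9, 3, 11, 5, 13, 12]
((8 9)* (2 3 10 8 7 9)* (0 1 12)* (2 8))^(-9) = [0, 1, 2, 3, 4, 5, 6, 9, 8, 7, 10, 11, 12] = (12)(7 9)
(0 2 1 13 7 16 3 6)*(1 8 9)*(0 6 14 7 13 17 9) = (0 2 8)(1 17 9)(3 14 7 16) = [2, 17, 8, 14, 4, 5, 6, 16, 0, 1, 10, 11, 12, 13, 7, 15, 3, 9]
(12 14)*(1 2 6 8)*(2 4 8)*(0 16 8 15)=(0 16 8 1 4 15)(2 6)(12 14)=[16, 4, 6, 3, 15, 5, 2, 7, 1, 9, 10, 11, 14, 13, 12, 0, 8]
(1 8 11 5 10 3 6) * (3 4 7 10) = (1 8 11 5 3 6)(4 7 10) = [0, 8, 2, 6, 7, 3, 1, 10, 11, 9, 4, 5]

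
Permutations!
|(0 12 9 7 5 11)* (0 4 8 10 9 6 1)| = 28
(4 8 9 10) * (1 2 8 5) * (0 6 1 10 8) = [6, 2, 0, 3, 5, 10, 1, 7, 9, 8, 4] = (0 6 1 2)(4 5 10)(8 9)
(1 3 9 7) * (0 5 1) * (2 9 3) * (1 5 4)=(0 4 1 2 9 7)=[4, 2, 9, 3, 1, 5, 6, 0, 8, 7]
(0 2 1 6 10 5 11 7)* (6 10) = [2, 10, 1, 3, 4, 11, 6, 0, 8, 9, 5, 7] = (0 2 1 10 5 11 7)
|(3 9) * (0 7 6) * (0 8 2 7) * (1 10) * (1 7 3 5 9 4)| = 8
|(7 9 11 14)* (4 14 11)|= 4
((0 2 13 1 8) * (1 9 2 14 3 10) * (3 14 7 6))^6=(14)(0 8 1 10 3 6 7)=[8, 10, 2, 6, 4, 5, 7, 0, 1, 9, 3, 11, 12, 13, 14]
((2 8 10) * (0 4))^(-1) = (0 4)(2 10 8) = [4, 1, 10, 3, 0, 5, 6, 7, 2, 9, 8]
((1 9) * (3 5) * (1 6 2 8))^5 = (9)(3 5) = [0, 1, 2, 5, 4, 3, 6, 7, 8, 9]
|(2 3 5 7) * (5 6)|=5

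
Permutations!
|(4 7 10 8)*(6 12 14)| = |(4 7 10 8)(6 12 14)| = 12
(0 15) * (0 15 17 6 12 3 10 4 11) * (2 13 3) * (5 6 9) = (0 17 9 5 6 12 2 13 3 10 4 11) = [17, 1, 13, 10, 11, 6, 12, 7, 8, 5, 4, 0, 2, 3, 14, 15, 16, 9]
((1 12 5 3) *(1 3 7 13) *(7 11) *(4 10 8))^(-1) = (1 13 7 11 5 12)(4 8 10) = [0, 13, 2, 3, 8, 12, 6, 11, 10, 9, 4, 5, 1, 7]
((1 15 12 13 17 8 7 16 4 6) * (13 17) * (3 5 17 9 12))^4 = (1 17 4 3 7)(5 16 15 8 6) = [0, 17, 2, 7, 3, 16, 5, 1, 6, 9, 10, 11, 12, 13, 14, 8, 15, 4]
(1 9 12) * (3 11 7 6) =(1 9 12)(3 11 7 6) =[0, 9, 2, 11, 4, 5, 3, 6, 8, 12, 10, 7, 1]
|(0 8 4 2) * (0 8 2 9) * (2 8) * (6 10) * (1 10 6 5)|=12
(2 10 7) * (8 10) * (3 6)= [0, 1, 8, 6, 4, 5, 3, 2, 10, 9, 7]= (2 8 10 7)(3 6)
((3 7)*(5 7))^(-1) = [0, 1, 2, 7, 4, 3, 6, 5] = (3 7 5)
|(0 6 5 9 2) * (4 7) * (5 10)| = 6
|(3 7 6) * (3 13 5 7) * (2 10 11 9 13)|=8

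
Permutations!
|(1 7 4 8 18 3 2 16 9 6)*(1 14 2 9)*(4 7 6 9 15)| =|(1 6 14 2 16)(3 15 4 8 18)| =5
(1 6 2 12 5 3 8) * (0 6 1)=(0 6 2 12 5 3 8)=[6, 1, 12, 8, 4, 3, 2, 7, 0, 9, 10, 11, 5]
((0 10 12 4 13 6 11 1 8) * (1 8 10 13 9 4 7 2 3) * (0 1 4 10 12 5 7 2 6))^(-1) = [13, 8, 12, 2, 3, 10, 7, 5, 11, 4, 9, 6, 1, 0] = (0 13)(1 8 11 6 7 5 10 9 4 3 2 12)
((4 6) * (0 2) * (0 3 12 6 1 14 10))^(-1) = (0 10 14 1 4 6 12 3 2) = [10, 4, 0, 2, 6, 5, 12, 7, 8, 9, 14, 11, 3, 13, 1]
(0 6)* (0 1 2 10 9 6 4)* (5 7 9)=[4, 2, 10, 3, 0, 7, 1, 9, 8, 6, 5]=(0 4)(1 2 10 5 7 9 6)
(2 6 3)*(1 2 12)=(1 2 6 3 12)=[0, 2, 6, 12, 4, 5, 3, 7, 8, 9, 10, 11, 1]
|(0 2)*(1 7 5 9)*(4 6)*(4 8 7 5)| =12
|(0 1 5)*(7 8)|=|(0 1 5)(7 8)|=6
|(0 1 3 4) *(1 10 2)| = |(0 10 2 1 3 4)| = 6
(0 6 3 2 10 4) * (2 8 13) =[6, 1, 10, 8, 0, 5, 3, 7, 13, 9, 4, 11, 12, 2] =(0 6 3 8 13 2 10 4)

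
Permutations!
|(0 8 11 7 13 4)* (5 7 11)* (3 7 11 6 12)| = |(0 8 5 11 6 12 3 7 13 4)| = 10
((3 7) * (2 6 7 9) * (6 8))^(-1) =(2 9 3 7 6 8) =[0, 1, 9, 7, 4, 5, 8, 6, 2, 3]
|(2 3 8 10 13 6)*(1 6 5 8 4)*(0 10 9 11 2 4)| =9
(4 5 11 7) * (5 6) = (4 6 5 11 7) = [0, 1, 2, 3, 6, 11, 5, 4, 8, 9, 10, 7]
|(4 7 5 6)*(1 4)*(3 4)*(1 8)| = 7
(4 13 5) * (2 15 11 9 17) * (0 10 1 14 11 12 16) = (0 10 1 14 11 9 17 2 15 12 16)(4 13 5) = [10, 14, 15, 3, 13, 4, 6, 7, 8, 17, 1, 9, 16, 5, 11, 12, 0, 2]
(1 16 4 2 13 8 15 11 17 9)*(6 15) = [0, 16, 13, 3, 2, 5, 15, 7, 6, 1, 10, 17, 12, 8, 14, 11, 4, 9] = (1 16 4 2 13 8 6 15 11 17 9)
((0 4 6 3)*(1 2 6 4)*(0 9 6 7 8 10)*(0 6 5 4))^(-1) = (0 4 5 9 3 6 10 8 7 2 1) = [4, 0, 1, 6, 5, 9, 10, 2, 7, 3, 8]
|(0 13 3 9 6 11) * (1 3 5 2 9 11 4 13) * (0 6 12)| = 11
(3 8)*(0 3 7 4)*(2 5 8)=(0 3 2 5 8 7 4)=[3, 1, 5, 2, 0, 8, 6, 4, 7]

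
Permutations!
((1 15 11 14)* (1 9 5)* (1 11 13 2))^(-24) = (15) = [0, 1, 2, 3, 4, 5, 6, 7, 8, 9, 10, 11, 12, 13, 14, 15]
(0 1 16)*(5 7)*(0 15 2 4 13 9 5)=(0 1 16 15 2 4 13 9 5 7)=[1, 16, 4, 3, 13, 7, 6, 0, 8, 5, 10, 11, 12, 9, 14, 2, 15]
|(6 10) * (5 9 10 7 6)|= 6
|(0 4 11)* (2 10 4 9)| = 6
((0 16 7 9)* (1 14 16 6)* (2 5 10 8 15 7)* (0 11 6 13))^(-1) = [13, 6, 16, 3, 4, 2, 11, 15, 10, 7, 5, 9, 12, 0, 1, 8, 14] = (0 13)(1 6 11 9 7 15 8 10 5 2 16 14)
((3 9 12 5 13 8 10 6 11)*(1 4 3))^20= [0, 6, 2, 1, 11, 9, 8, 7, 5, 4, 13, 10, 3, 12]= (1 6 8 5 9 4 11 10 13 12 3)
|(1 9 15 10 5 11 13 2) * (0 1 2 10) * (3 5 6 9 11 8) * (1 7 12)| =30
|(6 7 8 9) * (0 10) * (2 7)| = |(0 10)(2 7 8 9 6)| = 10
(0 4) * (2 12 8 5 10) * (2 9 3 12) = (0 4)(3 12 8 5 10 9) = [4, 1, 2, 12, 0, 10, 6, 7, 5, 3, 9, 11, 8]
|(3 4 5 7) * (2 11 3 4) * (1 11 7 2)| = |(1 11 3)(2 7 4 5)| = 12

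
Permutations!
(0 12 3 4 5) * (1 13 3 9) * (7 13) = (0 12 9 1 7 13 3 4 5) = [12, 7, 2, 4, 5, 0, 6, 13, 8, 1, 10, 11, 9, 3]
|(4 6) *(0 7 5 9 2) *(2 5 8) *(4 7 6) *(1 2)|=|(0 6 7 8 1 2)(5 9)|=6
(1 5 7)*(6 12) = (1 5 7)(6 12) = [0, 5, 2, 3, 4, 7, 12, 1, 8, 9, 10, 11, 6]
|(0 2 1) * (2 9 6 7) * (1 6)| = 3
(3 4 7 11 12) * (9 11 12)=(3 4 7 12)(9 11)=[0, 1, 2, 4, 7, 5, 6, 12, 8, 11, 10, 9, 3]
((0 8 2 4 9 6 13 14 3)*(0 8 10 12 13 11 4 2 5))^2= (0 12 14 8)(3 5 10 13)(4 6)(9 11)= [12, 1, 2, 5, 6, 10, 4, 7, 0, 11, 13, 9, 14, 3, 8]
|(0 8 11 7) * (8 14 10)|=|(0 14 10 8 11 7)|=6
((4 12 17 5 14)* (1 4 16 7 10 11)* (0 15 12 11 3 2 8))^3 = (0 17 16 3)(2 15 5 7)(8 12 14 10) = [17, 1, 15, 0, 4, 7, 6, 2, 12, 9, 8, 11, 14, 13, 10, 5, 3, 16]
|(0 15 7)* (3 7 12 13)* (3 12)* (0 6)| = |(0 15 3 7 6)(12 13)| = 10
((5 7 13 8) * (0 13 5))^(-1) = (0 8 13)(5 7) = [8, 1, 2, 3, 4, 7, 6, 5, 13, 9, 10, 11, 12, 0]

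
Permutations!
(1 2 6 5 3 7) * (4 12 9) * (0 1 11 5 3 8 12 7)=(0 1 2 6 3)(4 7 11 5 8 12 9)=[1, 2, 6, 0, 7, 8, 3, 11, 12, 4, 10, 5, 9]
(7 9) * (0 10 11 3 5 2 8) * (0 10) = [0, 1, 8, 5, 4, 2, 6, 9, 10, 7, 11, 3] = (2 8 10 11 3 5)(7 9)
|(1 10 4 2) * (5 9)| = |(1 10 4 2)(5 9)| = 4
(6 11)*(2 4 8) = (2 4 8)(6 11) = [0, 1, 4, 3, 8, 5, 11, 7, 2, 9, 10, 6]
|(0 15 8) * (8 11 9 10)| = 6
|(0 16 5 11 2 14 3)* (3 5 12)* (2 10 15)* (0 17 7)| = |(0 16 12 3 17 7)(2 14 5 11 10 15)| = 6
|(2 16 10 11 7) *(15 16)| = 6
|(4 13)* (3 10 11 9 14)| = |(3 10 11 9 14)(4 13)| = 10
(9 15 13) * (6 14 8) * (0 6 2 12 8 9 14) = (0 6)(2 12 8)(9 15 13 14) = [6, 1, 12, 3, 4, 5, 0, 7, 2, 15, 10, 11, 8, 14, 9, 13]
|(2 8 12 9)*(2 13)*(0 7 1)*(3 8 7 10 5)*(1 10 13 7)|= |(0 13 2 1)(3 8 12 9 7 10 5)|= 28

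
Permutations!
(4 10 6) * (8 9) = (4 10 6)(8 9) = [0, 1, 2, 3, 10, 5, 4, 7, 9, 8, 6]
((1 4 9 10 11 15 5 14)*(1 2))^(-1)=(1 2 14 5 15 11 10 9 4)=[0, 2, 14, 3, 1, 15, 6, 7, 8, 4, 9, 10, 12, 13, 5, 11]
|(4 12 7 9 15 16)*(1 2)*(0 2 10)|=|(0 2 1 10)(4 12 7 9 15 16)|=12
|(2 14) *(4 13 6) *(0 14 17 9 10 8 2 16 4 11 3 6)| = |(0 14 16 4 13)(2 17 9 10 8)(3 6 11)| = 15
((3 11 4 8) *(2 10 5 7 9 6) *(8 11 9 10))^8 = (11)(2 9 8 6 3)(5 10 7) = [0, 1, 9, 2, 4, 10, 3, 5, 6, 8, 7, 11]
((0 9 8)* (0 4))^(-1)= (0 4 8 9)= [4, 1, 2, 3, 8, 5, 6, 7, 9, 0]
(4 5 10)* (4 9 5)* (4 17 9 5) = (4 17 9)(5 10) = [0, 1, 2, 3, 17, 10, 6, 7, 8, 4, 5, 11, 12, 13, 14, 15, 16, 9]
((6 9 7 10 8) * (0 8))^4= [7, 1, 2, 3, 4, 5, 0, 6, 10, 8, 9]= (0 7 6)(8 10 9)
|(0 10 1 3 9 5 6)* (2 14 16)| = 21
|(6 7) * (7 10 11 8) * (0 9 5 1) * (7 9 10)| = 14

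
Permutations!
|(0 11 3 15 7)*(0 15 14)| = 4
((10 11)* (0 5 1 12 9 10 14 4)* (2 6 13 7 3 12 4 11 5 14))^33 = (0 13 10 14 7 5 11 3 1 2 12 4 6 9) = [13, 2, 12, 1, 6, 11, 9, 5, 8, 0, 14, 3, 4, 10, 7]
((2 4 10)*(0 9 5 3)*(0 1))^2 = [5, 9, 10, 0, 2, 1, 6, 7, 8, 3, 4] = (0 5 1 9 3)(2 10 4)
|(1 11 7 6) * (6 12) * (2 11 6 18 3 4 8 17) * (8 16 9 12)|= |(1 6)(2 11 7 8 17)(3 4 16 9 12 18)|= 30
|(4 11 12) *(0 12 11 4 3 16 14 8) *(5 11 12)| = 8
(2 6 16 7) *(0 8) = (0 8)(2 6 16 7) = [8, 1, 6, 3, 4, 5, 16, 2, 0, 9, 10, 11, 12, 13, 14, 15, 7]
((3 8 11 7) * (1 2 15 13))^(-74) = [0, 15, 13, 11, 4, 5, 6, 8, 7, 9, 10, 3, 12, 2, 14, 1] = (1 15)(2 13)(3 11)(7 8)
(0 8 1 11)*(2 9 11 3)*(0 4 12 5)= (0 8 1 3 2 9 11 4 12 5)= [8, 3, 9, 2, 12, 0, 6, 7, 1, 11, 10, 4, 5]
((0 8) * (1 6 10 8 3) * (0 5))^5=(0 8 6 3 5 10 1)=[8, 0, 2, 5, 4, 10, 3, 7, 6, 9, 1]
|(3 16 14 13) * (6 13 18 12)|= 7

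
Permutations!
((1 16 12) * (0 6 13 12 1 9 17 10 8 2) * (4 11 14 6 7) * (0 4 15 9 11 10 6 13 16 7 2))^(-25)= (1 9 16 15 6 7 17)(11 12 13 14)= [0, 9, 2, 3, 4, 5, 7, 17, 8, 16, 10, 12, 13, 14, 11, 6, 15, 1]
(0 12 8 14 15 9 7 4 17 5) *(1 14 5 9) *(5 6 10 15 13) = (0 12 8 6 10 15 1 14 13 5)(4 17 9 7) = [12, 14, 2, 3, 17, 0, 10, 4, 6, 7, 15, 11, 8, 5, 13, 1, 16, 9]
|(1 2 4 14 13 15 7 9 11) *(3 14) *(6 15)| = 11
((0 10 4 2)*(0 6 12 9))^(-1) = (0 9 12 6 2 4 10) = [9, 1, 4, 3, 10, 5, 2, 7, 8, 12, 0, 11, 6]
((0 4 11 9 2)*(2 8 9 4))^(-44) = (11) = [0, 1, 2, 3, 4, 5, 6, 7, 8, 9, 10, 11]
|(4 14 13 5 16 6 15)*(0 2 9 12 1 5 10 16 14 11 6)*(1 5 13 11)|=|(0 2 9 12 5 14 11 6 15 4 1 13 10 16)|=14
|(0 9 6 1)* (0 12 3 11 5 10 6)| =|(0 9)(1 12 3 11 5 10 6)| =14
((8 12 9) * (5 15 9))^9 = (5 12 8 9 15) = [0, 1, 2, 3, 4, 12, 6, 7, 9, 15, 10, 11, 8, 13, 14, 5]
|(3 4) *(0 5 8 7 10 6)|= |(0 5 8 7 10 6)(3 4)|= 6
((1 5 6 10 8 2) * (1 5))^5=(10)=[0, 1, 2, 3, 4, 5, 6, 7, 8, 9, 10]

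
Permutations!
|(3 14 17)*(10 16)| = |(3 14 17)(10 16)| = 6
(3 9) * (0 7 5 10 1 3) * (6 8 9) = (0 7 5 10 1 3 6 8 9) = [7, 3, 2, 6, 4, 10, 8, 5, 9, 0, 1]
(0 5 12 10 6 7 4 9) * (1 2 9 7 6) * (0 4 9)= (0 5 12 10 1 2)(4 7 9)= [5, 2, 0, 3, 7, 12, 6, 9, 8, 4, 1, 11, 10]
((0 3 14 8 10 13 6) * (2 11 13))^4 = (0 10 6 8 13 14 11 3 2) = [10, 1, 0, 2, 4, 5, 8, 7, 13, 9, 6, 3, 12, 14, 11]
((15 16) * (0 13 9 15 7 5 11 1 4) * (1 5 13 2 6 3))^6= [0, 1, 2, 3, 4, 5, 6, 13, 8, 15, 10, 11, 12, 9, 14, 16, 7]= (7 13 9 15 16)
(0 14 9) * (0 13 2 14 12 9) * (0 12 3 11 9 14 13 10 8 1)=(0 3 11 9 10 8 1)(2 13)(12 14)=[3, 0, 13, 11, 4, 5, 6, 7, 1, 10, 8, 9, 14, 2, 12]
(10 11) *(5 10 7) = [0, 1, 2, 3, 4, 10, 6, 5, 8, 9, 11, 7] = (5 10 11 7)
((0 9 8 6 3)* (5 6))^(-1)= (0 3 6 5 8 9)= [3, 1, 2, 6, 4, 8, 5, 7, 9, 0]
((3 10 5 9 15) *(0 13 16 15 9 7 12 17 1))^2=(0 16 3 5 12 1 13 15 10 7 17)=[16, 13, 2, 5, 4, 12, 6, 17, 8, 9, 7, 11, 1, 15, 14, 10, 3, 0]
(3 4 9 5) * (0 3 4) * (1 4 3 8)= (0 8 1 4 9 5 3)= [8, 4, 2, 0, 9, 3, 6, 7, 1, 5]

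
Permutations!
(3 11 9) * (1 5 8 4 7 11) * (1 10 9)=(1 5 8 4 7 11)(3 10 9)=[0, 5, 2, 10, 7, 8, 6, 11, 4, 3, 9, 1]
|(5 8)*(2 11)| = |(2 11)(5 8)| = 2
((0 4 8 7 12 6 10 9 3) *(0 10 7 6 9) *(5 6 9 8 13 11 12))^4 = (0 12 10 11 3 13 9 4 8)(5 6 7) = [12, 1, 2, 13, 8, 6, 7, 5, 0, 4, 11, 3, 10, 9]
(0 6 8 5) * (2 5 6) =(0 2 5)(6 8) =[2, 1, 5, 3, 4, 0, 8, 7, 6]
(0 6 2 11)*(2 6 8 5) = (0 8 5 2 11) = [8, 1, 11, 3, 4, 2, 6, 7, 5, 9, 10, 0]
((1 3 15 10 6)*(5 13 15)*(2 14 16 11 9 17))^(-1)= (1 6 10 15 13 5 3)(2 17 9 11 16 14)= [0, 6, 17, 1, 4, 3, 10, 7, 8, 11, 15, 16, 12, 5, 2, 13, 14, 9]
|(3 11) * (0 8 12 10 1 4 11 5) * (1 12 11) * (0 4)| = 14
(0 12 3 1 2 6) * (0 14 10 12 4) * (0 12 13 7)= (0 4 12 3 1 2 6 14 10 13 7)= [4, 2, 6, 1, 12, 5, 14, 0, 8, 9, 13, 11, 3, 7, 10]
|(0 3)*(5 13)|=|(0 3)(5 13)|=2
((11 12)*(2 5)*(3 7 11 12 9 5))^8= (12)(2 7 9)(3 11 5)= [0, 1, 7, 11, 4, 3, 6, 9, 8, 2, 10, 5, 12]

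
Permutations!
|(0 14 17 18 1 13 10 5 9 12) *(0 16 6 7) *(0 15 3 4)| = |(0 14 17 18 1 13 10 5 9 12 16 6 7 15 3 4)| = 16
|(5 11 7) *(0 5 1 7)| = |(0 5 11)(1 7)| = 6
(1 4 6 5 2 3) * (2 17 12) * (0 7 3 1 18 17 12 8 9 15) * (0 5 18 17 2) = (0 7 3 17 8 9 15 5 12)(1 4 6 18 2) = [7, 4, 1, 17, 6, 12, 18, 3, 9, 15, 10, 11, 0, 13, 14, 5, 16, 8, 2]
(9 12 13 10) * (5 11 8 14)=(5 11 8 14)(9 12 13 10)=[0, 1, 2, 3, 4, 11, 6, 7, 14, 12, 9, 8, 13, 10, 5]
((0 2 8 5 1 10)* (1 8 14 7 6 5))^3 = [7, 2, 6, 3, 4, 10, 1, 8, 0, 9, 14, 11, 12, 13, 5] = (0 7 8)(1 2 6)(5 10 14)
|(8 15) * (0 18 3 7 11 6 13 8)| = |(0 18 3 7 11 6 13 8 15)| = 9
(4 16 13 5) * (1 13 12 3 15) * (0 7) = (0 7)(1 13 5 4 16 12 3 15) = [7, 13, 2, 15, 16, 4, 6, 0, 8, 9, 10, 11, 3, 5, 14, 1, 12]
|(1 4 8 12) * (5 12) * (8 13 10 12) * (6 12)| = |(1 4 13 10 6 12)(5 8)| = 6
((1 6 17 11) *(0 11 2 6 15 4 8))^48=[0, 1, 2, 3, 4, 5, 6, 7, 8, 9, 10, 11, 12, 13, 14, 15, 16, 17]=(17)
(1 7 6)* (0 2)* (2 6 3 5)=(0 6 1 7 3 5 2)=[6, 7, 0, 5, 4, 2, 1, 3]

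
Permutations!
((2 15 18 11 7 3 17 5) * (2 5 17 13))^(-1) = [0, 1, 13, 7, 4, 5, 6, 11, 8, 9, 10, 18, 12, 3, 14, 2, 16, 17, 15] = (2 13 3 7 11 18 15)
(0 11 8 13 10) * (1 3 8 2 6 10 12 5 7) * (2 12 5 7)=(0 11 12 7 1 3 8 13 5 2 6 10)=[11, 3, 6, 8, 4, 2, 10, 1, 13, 9, 0, 12, 7, 5]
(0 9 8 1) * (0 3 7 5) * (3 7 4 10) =(0 9 8 1 7 5)(3 4 10) =[9, 7, 2, 4, 10, 0, 6, 5, 1, 8, 3]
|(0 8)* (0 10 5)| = 4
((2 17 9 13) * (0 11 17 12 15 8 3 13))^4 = [0, 1, 3, 15, 4, 5, 6, 7, 12, 9, 10, 11, 13, 8, 14, 2, 16, 17] = (17)(2 3 15)(8 12 13)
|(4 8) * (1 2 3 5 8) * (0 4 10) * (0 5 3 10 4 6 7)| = 6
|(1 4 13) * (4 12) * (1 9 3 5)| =|(1 12 4 13 9 3 5)| =7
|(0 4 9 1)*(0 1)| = |(0 4 9)| = 3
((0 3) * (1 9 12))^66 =(12) =[0, 1, 2, 3, 4, 5, 6, 7, 8, 9, 10, 11, 12]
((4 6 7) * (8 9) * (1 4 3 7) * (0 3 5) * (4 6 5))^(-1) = [5, 6, 2, 0, 7, 4, 1, 3, 9, 8] = (0 5 4 7 3)(1 6)(8 9)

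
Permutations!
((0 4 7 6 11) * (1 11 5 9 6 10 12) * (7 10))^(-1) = (0 11 1 12 10 4)(5 6 9) = [11, 12, 2, 3, 0, 6, 9, 7, 8, 5, 4, 1, 10]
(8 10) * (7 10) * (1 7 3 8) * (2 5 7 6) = (1 6 2 5 7 10)(3 8) = [0, 6, 5, 8, 4, 7, 2, 10, 3, 9, 1]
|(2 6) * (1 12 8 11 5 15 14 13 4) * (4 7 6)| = 12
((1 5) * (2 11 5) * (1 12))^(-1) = [0, 12, 1, 3, 4, 11, 6, 7, 8, 9, 10, 2, 5] = (1 12 5 11 2)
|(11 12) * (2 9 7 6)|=4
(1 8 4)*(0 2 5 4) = (0 2 5 4 1 8) = [2, 8, 5, 3, 1, 4, 6, 7, 0]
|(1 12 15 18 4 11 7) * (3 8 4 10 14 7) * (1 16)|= 8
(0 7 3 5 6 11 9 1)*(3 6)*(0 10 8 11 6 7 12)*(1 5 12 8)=(0 8 11 9 5 3 12)(1 10)=[8, 10, 2, 12, 4, 3, 6, 7, 11, 5, 1, 9, 0]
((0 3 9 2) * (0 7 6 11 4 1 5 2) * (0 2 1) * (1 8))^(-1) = (0 4 11 6 7 2 9 3)(1 8 5) = [4, 8, 9, 0, 11, 1, 7, 2, 5, 3, 10, 6]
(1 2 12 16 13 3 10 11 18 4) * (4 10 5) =[0, 2, 12, 5, 1, 4, 6, 7, 8, 9, 11, 18, 16, 3, 14, 15, 13, 17, 10] =(1 2 12 16 13 3 5 4)(10 11 18)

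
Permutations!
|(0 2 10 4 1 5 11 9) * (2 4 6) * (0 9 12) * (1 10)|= 9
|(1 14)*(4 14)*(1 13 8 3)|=6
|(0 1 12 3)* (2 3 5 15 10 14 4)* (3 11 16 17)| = 13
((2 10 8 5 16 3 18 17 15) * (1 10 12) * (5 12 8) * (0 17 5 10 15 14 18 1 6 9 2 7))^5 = (0 16)(1 14)(3 17)(5 7)(15 18) = [16, 14, 2, 17, 4, 7, 6, 5, 8, 9, 10, 11, 12, 13, 1, 18, 0, 3, 15]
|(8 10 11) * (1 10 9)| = |(1 10 11 8 9)| = 5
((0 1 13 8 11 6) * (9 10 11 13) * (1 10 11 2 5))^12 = [1, 0, 11, 3, 4, 6, 5, 7, 8, 10, 9, 2, 12, 13] = (13)(0 1)(2 11)(5 6)(9 10)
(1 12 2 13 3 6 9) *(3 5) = (1 12 2 13 5 3 6 9) = [0, 12, 13, 6, 4, 3, 9, 7, 8, 1, 10, 11, 2, 5]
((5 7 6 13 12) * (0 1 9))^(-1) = (0 9 1)(5 12 13 6 7) = [9, 0, 2, 3, 4, 12, 7, 5, 8, 1, 10, 11, 13, 6]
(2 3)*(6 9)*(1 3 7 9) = (1 3 2 7 9 6) = [0, 3, 7, 2, 4, 5, 1, 9, 8, 6]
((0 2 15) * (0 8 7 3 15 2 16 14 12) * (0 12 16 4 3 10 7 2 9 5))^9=(0 4 3 15 8 2 9 5)(7 10)(14 16)=[4, 1, 9, 15, 3, 0, 6, 10, 2, 5, 7, 11, 12, 13, 16, 8, 14]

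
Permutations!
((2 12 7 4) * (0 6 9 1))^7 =(0 1 9 6)(2 4 7 12) =[1, 9, 4, 3, 7, 5, 0, 12, 8, 6, 10, 11, 2]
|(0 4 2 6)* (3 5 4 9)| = 7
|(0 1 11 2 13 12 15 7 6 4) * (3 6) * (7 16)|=|(0 1 11 2 13 12 15 16 7 3 6 4)|=12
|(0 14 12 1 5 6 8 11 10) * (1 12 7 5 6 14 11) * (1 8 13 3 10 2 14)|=11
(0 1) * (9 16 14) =(0 1)(9 16 14) =[1, 0, 2, 3, 4, 5, 6, 7, 8, 16, 10, 11, 12, 13, 9, 15, 14]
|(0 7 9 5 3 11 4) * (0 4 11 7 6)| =4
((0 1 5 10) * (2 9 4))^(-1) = [10, 0, 4, 3, 9, 1, 6, 7, 8, 2, 5] = (0 10 5 1)(2 4 9)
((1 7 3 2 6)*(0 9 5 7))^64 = (9) = [0, 1, 2, 3, 4, 5, 6, 7, 8, 9]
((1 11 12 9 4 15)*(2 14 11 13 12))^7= (1 13 12 9 4 15)(2 14 11)= [0, 13, 14, 3, 15, 5, 6, 7, 8, 4, 10, 2, 9, 12, 11, 1]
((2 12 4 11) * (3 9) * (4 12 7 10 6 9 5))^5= [0, 1, 3, 7, 6, 10, 11, 5, 8, 2, 4, 9, 12]= (12)(2 3 7 5 10 4 6 11 9)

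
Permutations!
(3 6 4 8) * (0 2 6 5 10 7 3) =(0 2 6 4 8)(3 5 10 7) =[2, 1, 6, 5, 8, 10, 4, 3, 0, 9, 7]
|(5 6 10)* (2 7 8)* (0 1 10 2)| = 8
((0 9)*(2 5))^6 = (9) = [0, 1, 2, 3, 4, 5, 6, 7, 8, 9]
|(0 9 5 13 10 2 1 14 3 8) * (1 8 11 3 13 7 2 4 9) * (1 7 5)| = |(0 7 2 8)(1 14 13 10 4 9)(3 11)| = 12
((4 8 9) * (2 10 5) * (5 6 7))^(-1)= (2 5 7 6 10)(4 9 8)= [0, 1, 5, 3, 9, 7, 10, 6, 4, 8, 2]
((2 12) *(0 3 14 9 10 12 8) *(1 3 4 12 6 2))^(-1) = (0 8 2 6 10 9 14 3 1 12 4) = [8, 12, 6, 1, 0, 5, 10, 7, 2, 14, 9, 11, 4, 13, 3]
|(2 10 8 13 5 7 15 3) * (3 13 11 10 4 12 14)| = 60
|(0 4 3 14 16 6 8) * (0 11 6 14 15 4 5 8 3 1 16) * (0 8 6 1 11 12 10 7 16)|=|(0 5 6 3 15 4 11 1)(7 16 14 8 12 10)|=24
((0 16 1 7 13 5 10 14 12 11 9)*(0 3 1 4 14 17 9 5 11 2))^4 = [12, 5, 14, 11, 0, 3, 6, 10, 8, 13, 1, 9, 4, 17, 16, 15, 2, 7] = (0 12 4)(1 5 3 11 9 13 17 7 10)(2 14 16)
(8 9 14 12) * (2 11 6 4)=(2 11 6 4)(8 9 14 12)=[0, 1, 11, 3, 2, 5, 4, 7, 9, 14, 10, 6, 8, 13, 12]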